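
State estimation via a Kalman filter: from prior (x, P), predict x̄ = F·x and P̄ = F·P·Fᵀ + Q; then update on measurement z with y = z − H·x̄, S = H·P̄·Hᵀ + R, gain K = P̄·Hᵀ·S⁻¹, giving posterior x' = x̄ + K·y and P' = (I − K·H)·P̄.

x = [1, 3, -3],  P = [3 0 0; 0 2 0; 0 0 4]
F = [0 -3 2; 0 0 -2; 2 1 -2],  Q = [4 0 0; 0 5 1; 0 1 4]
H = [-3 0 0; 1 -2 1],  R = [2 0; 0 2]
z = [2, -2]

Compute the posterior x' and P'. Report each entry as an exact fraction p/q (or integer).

x̄ = F·x = [-15, 6, 11]
P̄ = F·P·Fᵀ + Q = [38 -16 -22; -16 21 17; -22 17 34]
y = z − H·x̄ = [-43, 14]
S = H·P̄·Hᵀ + R = [344 -144; -144 110]
K = P̄·Hᵀ·S⁻¹ = [-1407/4276 6/1069; -39/1069 -899/2138; 1023/4276 121/1069]
x' = x̄ + K·y = [-3303/4276, 1798/1069, 9823/4276]
P' = (I − K·H)·P̄ = [469/2138 26/1069 -341/2138; 26/1069 11783/2138 10858/1069; -341/2138 10858/1069 44257/2138]

x' = [-3303/4276, 1798/1069, 9823/4276]
P' = [469/2138 26/1069 -341/2138; 26/1069 11783/2138 10858/1069; -341/2138 10858/1069 44257/2138]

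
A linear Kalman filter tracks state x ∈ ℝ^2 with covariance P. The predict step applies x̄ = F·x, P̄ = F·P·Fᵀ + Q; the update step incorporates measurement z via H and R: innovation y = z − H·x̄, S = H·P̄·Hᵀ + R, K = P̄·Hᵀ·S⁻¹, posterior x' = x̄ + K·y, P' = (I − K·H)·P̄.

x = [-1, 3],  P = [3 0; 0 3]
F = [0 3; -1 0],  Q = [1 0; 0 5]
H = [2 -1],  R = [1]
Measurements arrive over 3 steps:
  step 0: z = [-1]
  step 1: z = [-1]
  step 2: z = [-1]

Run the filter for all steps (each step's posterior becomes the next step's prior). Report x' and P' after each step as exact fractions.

step 0: x̄ = F·x = [9, 1]
step 0: P̄ = F·P·Fᵀ + Q = [28 0; 0 8]
step 0: y = z − H·x̄ = [-18]
step 0: S = H·P̄·Hᵀ + R = [121]
step 0: K = P̄·Hᵀ·S⁻¹ = [56/121; -8/121]
step 0: x' = x̄ + K·y = [81/121, 265/121]
step 0: P' = (I − K·H)·P̄ = [252/121 448/121; 448/121 904/121]
step 1: x̄ = F·x = [795/121, -81/121]
step 1: P̄ = F·P·Fᵀ + Q = [8257/121 -1344/121; -1344/121 857/121]
step 1: y = z − H·x̄ = [-1792/121]
step 1: S = H·P̄·Hᵀ + R = [39382/121]
step 1: K = P̄·Hᵀ·S⁻¹ = [8929/19691; -3545/39382]
step 1: x' = x̄ + K·y = [-409/2813, 1867/2813]
step 1: P' = (I − K·H)·P̄ = [25905/19691 42881/19691; 42881/19691 175069/39382]
step 2: x̄ = F·x = [5601/2813, 409/2813]
step 2: P̄ = F·P·Fᵀ + Q = [1615003/39382 -128643/19691; -128643/19691 124360/19691]
step 2: y = z − H·x̄ = [-13606/2813]
step 2: S = H·P̄·Hᵀ + R = [3888629/19691]
step 2: K = P̄·Hᵀ·S⁻¹ = [1743646/3888629; -381646/3888629]
step 2: x' = x̄ + K·y = [-691019/3888629, 2411349/3888629]
step 2: P' = (I − K·H)·P̄ = [10133805/7777258 8390159/3888629; 8390159/3888629 17161964/3888629]

step 0: x' = [81/121, 265/121], P' = [252/121 448/121; 448/121 904/121]
step 1: x' = [-409/2813, 1867/2813], P' = [25905/19691 42881/19691; 42881/19691 175069/39382]
step 2: x' = [-691019/3888629, 2411349/3888629], P' = [10133805/7777258 8390159/3888629; 8390159/3888629 17161964/3888629]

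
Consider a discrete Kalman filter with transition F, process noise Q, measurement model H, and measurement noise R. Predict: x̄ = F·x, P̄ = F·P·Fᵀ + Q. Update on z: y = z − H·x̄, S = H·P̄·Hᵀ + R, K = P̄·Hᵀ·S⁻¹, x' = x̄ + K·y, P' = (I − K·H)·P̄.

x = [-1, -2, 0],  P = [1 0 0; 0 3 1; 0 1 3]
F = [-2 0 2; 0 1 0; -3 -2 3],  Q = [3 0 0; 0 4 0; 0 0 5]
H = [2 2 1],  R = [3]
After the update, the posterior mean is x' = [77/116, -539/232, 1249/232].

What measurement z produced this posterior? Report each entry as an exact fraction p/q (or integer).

z = [2]

x̄ = F·x = [2, -2, 7]
P̄ = F·P·Fᵀ + Q = [19 2 20; 2 7 -3; 20 -3 41]
S = H·P̄·Hᵀ + R = [232]
K = P̄·Hᵀ·S⁻¹ = [31/116; 15/232; 75/232]
x' − x̄ = [-155/116, -75/232, -375/232] = K·y
y = (KᵀK)⁻¹·Kᵀ·(x' − x̄) = [-5]
z = y + H·x̄ = [-5] + [7] = [2]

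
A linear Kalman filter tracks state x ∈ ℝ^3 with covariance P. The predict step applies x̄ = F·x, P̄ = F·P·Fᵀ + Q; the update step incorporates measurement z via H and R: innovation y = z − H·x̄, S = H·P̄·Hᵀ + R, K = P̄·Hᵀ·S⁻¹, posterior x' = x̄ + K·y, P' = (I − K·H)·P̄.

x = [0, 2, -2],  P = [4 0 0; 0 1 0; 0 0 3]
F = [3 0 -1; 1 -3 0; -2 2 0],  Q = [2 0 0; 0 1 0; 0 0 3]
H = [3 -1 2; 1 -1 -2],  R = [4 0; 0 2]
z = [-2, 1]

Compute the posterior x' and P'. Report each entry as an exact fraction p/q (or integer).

x' = [-11540/10113, -20636/10113, 602/10113]
P' = [19546/10113 32050/10113 -10060/10113; 32050/10113 64954/10113 -19006/10113; -10060/10113 -19006/10113 8815/10113]

x̄ = F·x = [2, -6, 4]
P̄ = F·P·Fᵀ + Q = [41 12 -24; 12 14 -14; -24 -14 23]
y = z − H·x̄ = [-22, 1]
S = H·P̄·Hᵀ + R = [175 93; 93 165]
K = P̄·Hᵀ·S⁻¹ = [539/3371 3808/10113; -568/3371 2554/10113; 538/3371 -4342/10113]
x' = x̄ + K·y = [-11540/10113, -20636/10113, 602/10113]
P' = (I − K·H)·P̄ = [19546/10113 32050/10113 -10060/10113; 32050/10113 64954/10113 -19006/10113; -10060/10113 -19006/10113 8815/10113]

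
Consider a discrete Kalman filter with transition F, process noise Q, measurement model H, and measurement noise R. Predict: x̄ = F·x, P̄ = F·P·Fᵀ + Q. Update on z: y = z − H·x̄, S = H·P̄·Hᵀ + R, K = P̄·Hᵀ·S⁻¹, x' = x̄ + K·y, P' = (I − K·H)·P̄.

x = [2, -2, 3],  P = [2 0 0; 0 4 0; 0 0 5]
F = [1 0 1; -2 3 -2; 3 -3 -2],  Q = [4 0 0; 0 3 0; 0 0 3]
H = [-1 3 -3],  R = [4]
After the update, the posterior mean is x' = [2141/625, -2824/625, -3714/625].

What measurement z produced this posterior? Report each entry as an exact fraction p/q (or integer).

z = [1]

x̄ = F·x = [5, -16, 6]
P̄ = F·P·Fᵀ + Q = [11 -14 -4; -14 67 -28; -4 -28 77]
S = H·P̄·Hᵀ + R = [1875]
K = P̄·Hᵀ·S⁻¹ = [-41/1875; 299/1875; -311/1875]
x' − x̄ = [-984/625, 7176/625, -7464/625] = K·y
y = (KᵀK)⁻¹·Kᵀ·(x' − x̄) = [72]
z = y + H·x̄ = [72] + [-71] = [1]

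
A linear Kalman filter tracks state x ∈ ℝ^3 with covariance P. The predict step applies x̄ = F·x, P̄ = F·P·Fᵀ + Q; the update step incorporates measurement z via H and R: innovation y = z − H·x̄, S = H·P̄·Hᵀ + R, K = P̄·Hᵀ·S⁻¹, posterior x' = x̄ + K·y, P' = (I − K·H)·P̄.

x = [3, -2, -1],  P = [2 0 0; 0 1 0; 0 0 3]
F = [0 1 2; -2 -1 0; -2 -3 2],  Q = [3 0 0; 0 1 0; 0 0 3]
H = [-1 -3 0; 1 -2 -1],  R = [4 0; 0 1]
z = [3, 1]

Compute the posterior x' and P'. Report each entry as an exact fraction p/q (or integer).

x̄ = F·x = [-4, -4, -2]
P̄ = F·P·Fᵀ + Q = [16 -1 9; -1 10 11; 9 11 32]
y = z − H·x̄ = [-13, -5]
S = H·P̄·Hᵀ + R = [104 87; 87 119]
K = P̄·Hᵀ·S⁻¹ = [-2330/4807 2067/4807; -29/209 -35/209; -57/253 -54/253]
x' = x̄ + K·y = [727/4807, -284/209, 505/253]
P' = (I − K·H)·P̄ = [28019/4807 -271/209 2022/253; -271/209 129/209 -26/11; 2022/253 -26/11 3272/253]

x' = [727/4807, -284/209, 505/253]
P' = [28019/4807 -271/209 2022/253; -271/209 129/209 -26/11; 2022/253 -26/11 3272/253]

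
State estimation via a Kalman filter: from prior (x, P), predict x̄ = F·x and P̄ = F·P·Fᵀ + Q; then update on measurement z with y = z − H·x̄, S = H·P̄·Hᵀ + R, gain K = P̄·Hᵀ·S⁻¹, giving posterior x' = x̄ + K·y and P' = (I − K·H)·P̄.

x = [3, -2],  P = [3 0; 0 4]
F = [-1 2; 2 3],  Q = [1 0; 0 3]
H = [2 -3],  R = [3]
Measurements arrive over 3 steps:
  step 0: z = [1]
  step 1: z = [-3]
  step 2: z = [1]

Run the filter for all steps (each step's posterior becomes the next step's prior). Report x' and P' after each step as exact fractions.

step 0: x' = [-1246/163, -1755/326], P' = [3162/163 2115/163; 2115/163 2937/326]
step 1: x' = [-339051/827645, 43994/63665], P' = [1887549/827645 98694/63665; 98694/63665 88257/63665]
step 2: x' = [491756359/280268351, 235389636/280268351], P' = [641444766/280268351 436460814/280268351; 436460814/280268351 389456328/280268351]

step 0: x̄ = F·x = [-7, 0]
step 0: P̄ = F·P·Fᵀ + Q = [20 18; 18 51]
step 0: y = z − H·x̄ = [15]
step 0: S = H·P̄·Hᵀ + R = [326]
step 0: K = P̄·Hᵀ·S⁻¹ = [-7/163; -117/326]
step 0: x' = x̄ + K·y = [-1246/163, -1755/326]
step 0: P' = (I − K·H)·P̄ = [3162/163 2115/163; 2115/163 2937/326]
step 1: x̄ = F·x = [-509/163, -10249/326]
step 1: P̄ = F·P·Fᵀ + Q = [739/163 4602/163; 4602/163 103467/326]
step 1: y = z − H·x̄ = [-29689/326]
step 1: S = H·P̄·Hᵀ + R = [827645/326]
step 1: K = P̄·Hᵀ·S⁻¹ = [-24656/827645; -22461/63665]
step 1: x' = x̄ + K·y = [-339051/827645, 43994/63665]
step 1: P' = (I − K·H)·P̄ = [1887549/827645 98694/63665; 98694/63665 88257/63665]
step 2: x̄ = F·x = [296579/165529, 1037664/827645]
step 2: P̄ = F·P·Fᵀ + Q = [434494/165529 878394/165529; 878394/165529 35755464/827645]
step 2: y = z − H·x̄ = [974847/827645]
step 2: S = H·P̄·Hᵀ + R = [280268351/827645]
step 2: K = P̄·Hᵀ·S⁻¹ = [-8830970/280268351; -98482452/280268351]
step 2: x' = x̄ + K·y = [491756359/280268351, 235389636/280268351]
step 2: P' = (I − K·H)·P̄ = [641444766/280268351 436460814/280268351; 436460814/280268351 389456328/280268351]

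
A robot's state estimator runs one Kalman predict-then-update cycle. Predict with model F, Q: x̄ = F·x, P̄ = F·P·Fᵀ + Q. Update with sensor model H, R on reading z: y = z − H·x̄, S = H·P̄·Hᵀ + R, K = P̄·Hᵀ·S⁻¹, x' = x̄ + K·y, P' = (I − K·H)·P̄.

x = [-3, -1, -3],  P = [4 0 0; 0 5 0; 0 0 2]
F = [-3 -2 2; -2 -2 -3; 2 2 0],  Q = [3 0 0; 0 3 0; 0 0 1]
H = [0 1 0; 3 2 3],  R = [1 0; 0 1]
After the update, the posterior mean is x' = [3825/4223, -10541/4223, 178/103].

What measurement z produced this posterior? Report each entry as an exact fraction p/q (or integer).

z = [-3, 3]

x̄ = F·x = [5, 17, -8]
P̄ = F·P·Fᵀ + Q = [67 32 -44; 32 57 -36; -44 -36 37]
S = H·P̄·Hᵀ + R = [58 102; 102 325]
K = P̄·Hᵀ·S⁻¹ = [-1583/4223 2225/4223; 8121/8446 51/4223; -27/103 -21/103]
x' − x̄ = [-17290/4223, -82332/4223, 1002/103] = K·y
y = (KᵀK)⁻¹·Kᵀ·(x' − x̄) = [-20, -22]
z = y + H·x̄ = [-20, -22] + [17, 25] = [-3, 3]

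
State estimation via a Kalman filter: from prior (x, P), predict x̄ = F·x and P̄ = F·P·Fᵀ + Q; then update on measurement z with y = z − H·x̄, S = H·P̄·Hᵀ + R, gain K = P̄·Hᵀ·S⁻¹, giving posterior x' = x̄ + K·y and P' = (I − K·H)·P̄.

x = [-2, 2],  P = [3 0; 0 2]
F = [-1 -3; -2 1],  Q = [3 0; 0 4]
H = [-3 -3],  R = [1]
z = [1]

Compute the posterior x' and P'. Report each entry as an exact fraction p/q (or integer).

x̄ = F·x = [-4, 6]
P̄ = F·P·Fᵀ + Q = [24 0; 0 18]
y = z − H·x̄ = [7]
S = H·P̄·Hᵀ + R = [379]
K = P̄·Hᵀ·S⁻¹ = [-72/379; -54/379]
x' = x̄ + K·y = [-2020/379, 1896/379]
P' = (I − K·H)·P̄ = [3912/379 -3888/379; -3888/379 3906/379]

x' = [-2020/379, 1896/379]
P' = [3912/379 -3888/379; -3888/379 3906/379]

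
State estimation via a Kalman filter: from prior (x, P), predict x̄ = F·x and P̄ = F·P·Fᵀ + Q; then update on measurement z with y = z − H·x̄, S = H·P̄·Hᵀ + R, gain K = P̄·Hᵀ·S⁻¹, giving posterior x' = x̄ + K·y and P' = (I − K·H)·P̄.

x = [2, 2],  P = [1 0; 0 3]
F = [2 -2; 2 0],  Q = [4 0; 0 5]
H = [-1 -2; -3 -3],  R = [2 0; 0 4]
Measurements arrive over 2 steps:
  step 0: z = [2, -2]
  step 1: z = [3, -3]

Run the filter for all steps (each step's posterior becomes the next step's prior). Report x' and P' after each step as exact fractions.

step 0: x̄ = F·x = [0, 4]
step 0: P̄ = F·P·Fᵀ + Q = [20 4; 4 9]
step 0: y = z − H·x̄ = [10, 10]
step 0: S = H·P̄·Hᵀ + R = [74 150; 150 337]
step 0: K = P̄·Hᵀ·S⁻¹ = [682/1219 -564/1219; -34/53 9/53]
step 0: x' = x̄ + K·y = [1180/1219, -38/53]
step 0: P' = (I − K·H)·P̄ = [2868/1219 -92/53; -92/53 80/53]
step 1: x̄ = F·x = [4108/1219, 2360/1219]
step 1: P̄ = F·P·Fᵀ + Q = [40636/1219 19936/1219; 19936/1219 17567/1219]
step 1: y = z − H·x̄ = [12485/1219, 15747/1219]
step 1: S = H·P̄·Hᵀ + R = [193086/1219 406734/1219; 406734/1219 887551/1219]
step 1: K = P̄·Hᵀ·S⁻¹ = [335674/812295 -106712/270765; -116198/221535 8389/73845]
step 1: x' = x̄ + K·y = [2039882/812295, -436099/221535]
step 1: P' = (I − K·H)·P̄ = [508348/270765 -99836/73845; -99836/73845 265952/221535]

step 0: x' = [1180/1219, -38/53], P' = [2868/1219 -92/53; -92/53 80/53]
step 1: x' = [2039882/812295, -436099/221535], P' = [508348/270765 -99836/73845; -99836/73845 265952/221535]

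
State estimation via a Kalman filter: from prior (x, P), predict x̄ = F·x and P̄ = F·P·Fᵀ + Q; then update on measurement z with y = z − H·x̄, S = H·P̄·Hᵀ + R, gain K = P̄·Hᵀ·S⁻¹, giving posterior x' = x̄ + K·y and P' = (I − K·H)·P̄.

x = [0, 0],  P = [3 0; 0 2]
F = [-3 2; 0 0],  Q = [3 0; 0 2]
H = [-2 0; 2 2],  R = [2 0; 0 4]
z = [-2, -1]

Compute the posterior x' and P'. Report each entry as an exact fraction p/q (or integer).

x' = [209/269, -229/269]
P' = [114/269 -76/269; -76/269 230/269]

x̄ = F·x = [0, 0]
P̄ = F·P·Fᵀ + Q = [38 0; 0 2]
y = z − H·x̄ = [-2, -1]
S = H·P̄·Hᵀ + R = [154 -152; -152 164]
K = P̄·Hᵀ·S⁻¹ = [-114/269 19/269; 76/269 77/269]
x' = x̄ + K·y = [209/269, -229/269]
P' = (I − K·H)·P̄ = [114/269 -76/269; -76/269 230/269]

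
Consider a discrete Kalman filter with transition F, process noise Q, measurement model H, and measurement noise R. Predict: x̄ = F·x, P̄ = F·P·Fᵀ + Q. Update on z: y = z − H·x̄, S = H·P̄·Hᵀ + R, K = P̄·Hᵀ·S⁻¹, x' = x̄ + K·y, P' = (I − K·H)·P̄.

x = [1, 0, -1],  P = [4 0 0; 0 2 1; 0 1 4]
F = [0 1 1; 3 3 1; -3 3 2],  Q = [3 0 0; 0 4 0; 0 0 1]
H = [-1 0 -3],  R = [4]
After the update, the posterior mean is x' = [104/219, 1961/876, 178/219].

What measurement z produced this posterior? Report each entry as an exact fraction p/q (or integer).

x̄ = F·x = [-1, 2, -5]
P̄ = F·P·Fᵀ + Q = [11 14 19; 14 68 -1; 19 -1 83]
S = H·P̄·Hᵀ + R = [876]
K = P̄·Hᵀ·S⁻¹ = [-17/219; -11/876; -67/219]
x' − x̄ = [323/219, 209/876, 1273/219] = K·y
y = (KᵀK)⁻¹·Kᵀ·(x' − x̄) = [-19]
z = y + H·x̄ = [-19] + [16] = [-3]

z = [-3]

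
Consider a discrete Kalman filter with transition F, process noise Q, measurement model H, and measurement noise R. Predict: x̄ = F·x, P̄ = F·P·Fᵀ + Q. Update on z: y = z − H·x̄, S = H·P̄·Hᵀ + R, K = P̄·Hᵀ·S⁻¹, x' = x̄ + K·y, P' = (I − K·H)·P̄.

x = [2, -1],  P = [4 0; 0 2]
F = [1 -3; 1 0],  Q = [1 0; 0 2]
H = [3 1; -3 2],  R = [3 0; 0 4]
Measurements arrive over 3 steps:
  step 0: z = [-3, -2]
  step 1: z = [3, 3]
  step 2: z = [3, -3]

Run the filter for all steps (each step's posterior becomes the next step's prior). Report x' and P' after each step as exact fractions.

step 0: x̄ = F·x = [5, 2]
step 0: P̄ = F·P·Fᵀ + Q = [23 4; 4 6]
step 0: y = z − H·x̄ = [-20, 9]
step 0: S = H·P̄·Hᵀ + R = [240 -183; -183 187]
step 0: K = P̄·Hᵀ·S⁻¹ = [2488/11391 -427/3797; 1122/3797 1098/3797]
step 0: x' = x̄ + K·y = [-4334/11391, -4964/3797]
step 0: P' = (I − K·H)·P̄ = [2228/11391 260/3797; 260/3797 2586/3797]
step 1: x̄ = F·x = [40342/11391, -4334/11391]
step 1: P̄ = F·P·Fᵀ + Q = [78761/11391 -112/11391; -112/11391 25010/11391]
step 1: y = z − H·x̄ = [-82519/11391, 163867/11391]
step 1: S = H·P̄·Hᵀ + R = [767360/11391 -659165/11391; -659165/11391 855797/11391]
step 1: K = P̄·Hᵀ·S⁻¹ = [4057352/19507145 -453171/3901429; 4767698/19507145 964014/3901429]
step 1: x' = x̄ + K·y = [7097687/19507145, 27379578/19507145]
step 1: P' = (I − K·H)·P̄ = [3711948/19507145 1036212/19507145; 1036212/19507145 11194458/19507145]
step 2: x̄ = F·x = [-75041047/19507145, 7097687/19507145]
step 2: P̄ = F·P·Fᵀ + Q = [117751943/19507145 603312/19507145; 603312/19507145 42726238/19507145]
step 2: y = z − H·x̄ = [276546889/19507145, -59567990/3901429]
step 2: S = H·P̄·Hᵀ + R = [1164635032/19507145 -194501015/3901429; -194501015/3901429 260292255/3901429]
step 2: K = P̄·Hᵀ·S⁻¹ = [1211497944/5843615483 -3377174193/29218077415; 1428244886/5843615483 7214007354/29218077415]
step 2: x' = x̄ + K·y = [5008238873/5843615483, 344946207/5843615483]
step 2: P' = (I − K·H)·P̄ = [5539292788/29218077415 1554590796/29218077415; 1554590796/29218077415 16759900902/29218077415]

step 0: x' = [-4334/11391, -4964/3797], P' = [2228/11391 260/3797; 260/3797 2586/3797]
step 1: x' = [7097687/19507145, 27379578/19507145], P' = [3711948/19507145 1036212/19507145; 1036212/19507145 11194458/19507145]
step 2: x' = [5008238873/5843615483, 344946207/5843615483], P' = [5539292788/29218077415 1554590796/29218077415; 1554590796/29218077415 16759900902/29218077415]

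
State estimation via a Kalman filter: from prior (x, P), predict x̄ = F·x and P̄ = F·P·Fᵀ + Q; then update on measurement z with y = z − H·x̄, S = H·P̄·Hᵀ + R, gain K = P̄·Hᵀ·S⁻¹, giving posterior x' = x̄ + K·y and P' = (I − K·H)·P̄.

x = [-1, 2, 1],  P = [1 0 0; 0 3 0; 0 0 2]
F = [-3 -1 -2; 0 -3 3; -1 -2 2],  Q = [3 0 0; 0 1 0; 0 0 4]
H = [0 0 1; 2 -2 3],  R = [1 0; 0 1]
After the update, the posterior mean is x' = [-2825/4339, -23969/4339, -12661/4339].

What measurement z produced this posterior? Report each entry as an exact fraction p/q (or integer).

x̄ = F·x = [-1, -3, -1]
P̄ = F·P·Fᵀ + Q = [23 -3 1; -3 46 30; 1 30 25]
S = H·P̄·Hᵀ + R = [26 17; 17 178]
K = P̄·Hᵀ·S⁻¹ = [-757/4339 1413/4339; 5476/4339 -718/4339; 4161/4339 17/4339]
x' − x̄ = [1514/4339, -10952/4339, -8322/4339] = K·y
y = (KᵀK)⁻¹·Kᵀ·(x' − x̄) = [-2, 0]
z = y + H·x̄ = [-2, 0] + [-1, 1] = [-3, 1]

z = [-3, 1]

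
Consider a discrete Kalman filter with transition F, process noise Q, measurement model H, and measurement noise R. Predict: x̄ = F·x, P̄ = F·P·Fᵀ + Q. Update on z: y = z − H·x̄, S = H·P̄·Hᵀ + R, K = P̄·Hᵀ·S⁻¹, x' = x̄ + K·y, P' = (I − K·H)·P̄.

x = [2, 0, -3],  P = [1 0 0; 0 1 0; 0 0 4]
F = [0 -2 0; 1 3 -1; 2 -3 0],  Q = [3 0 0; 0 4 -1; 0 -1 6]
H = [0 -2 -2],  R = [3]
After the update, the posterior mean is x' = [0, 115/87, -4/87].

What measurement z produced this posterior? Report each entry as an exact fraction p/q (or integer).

x̄ = F·x = [0, 5, 4]
P̄ = F·P·Fᵀ + Q = [7 -6 6; -6 18 -8; 6 -8 19]
S = H·P̄·Hᵀ + R = [87]
K = P̄·Hᵀ·S⁻¹ = [0; -20/87; -22/87]
x' − x̄ = [0, -320/87, -352/87] = K·y
y = (KᵀK)⁻¹·Kᵀ·(x' − x̄) = [16]
z = y + H·x̄ = [16] + [-18] = [-2]

z = [-2]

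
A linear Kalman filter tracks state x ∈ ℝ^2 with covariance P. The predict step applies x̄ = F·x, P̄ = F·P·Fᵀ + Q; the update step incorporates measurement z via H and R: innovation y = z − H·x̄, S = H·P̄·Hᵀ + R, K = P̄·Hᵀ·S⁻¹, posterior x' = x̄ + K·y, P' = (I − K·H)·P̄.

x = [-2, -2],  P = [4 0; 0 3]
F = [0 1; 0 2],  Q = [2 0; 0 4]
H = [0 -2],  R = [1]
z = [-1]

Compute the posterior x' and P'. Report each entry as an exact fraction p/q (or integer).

x' = [-22/65, 28/65]
P' = [181/65 6/65; 6/65 16/65]

x̄ = F·x = [-2, -4]
P̄ = F·P·Fᵀ + Q = [5 6; 6 16]
y = z − H·x̄ = [-9]
S = H·P̄·Hᵀ + R = [65]
K = P̄·Hᵀ·S⁻¹ = [-12/65; -32/65]
x' = x̄ + K·y = [-22/65, 28/65]
P' = (I − K·H)·P̄ = [181/65 6/65; 6/65 16/65]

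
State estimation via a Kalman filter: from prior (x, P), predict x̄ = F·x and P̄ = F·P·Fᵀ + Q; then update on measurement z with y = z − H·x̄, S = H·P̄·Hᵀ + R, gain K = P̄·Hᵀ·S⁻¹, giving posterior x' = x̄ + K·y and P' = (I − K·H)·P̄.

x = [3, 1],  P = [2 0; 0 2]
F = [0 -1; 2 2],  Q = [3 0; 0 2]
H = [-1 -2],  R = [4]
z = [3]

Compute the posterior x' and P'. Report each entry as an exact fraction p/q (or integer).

x̄ = F·x = [-1, 8]
P̄ = F·P·Fᵀ + Q = [5 -4; -4 18]
y = z − H·x̄ = [18]
S = H·P̄·Hᵀ + R = [65]
K = P̄·Hᵀ·S⁻¹ = [3/65; -32/65]
x' = x̄ + K·y = [-11/65, -56/65]
P' = (I − K·H)·P̄ = [316/65 -164/65; -164/65 146/65]

x' = [-11/65, -56/65]
P' = [316/65 -164/65; -164/65 146/65]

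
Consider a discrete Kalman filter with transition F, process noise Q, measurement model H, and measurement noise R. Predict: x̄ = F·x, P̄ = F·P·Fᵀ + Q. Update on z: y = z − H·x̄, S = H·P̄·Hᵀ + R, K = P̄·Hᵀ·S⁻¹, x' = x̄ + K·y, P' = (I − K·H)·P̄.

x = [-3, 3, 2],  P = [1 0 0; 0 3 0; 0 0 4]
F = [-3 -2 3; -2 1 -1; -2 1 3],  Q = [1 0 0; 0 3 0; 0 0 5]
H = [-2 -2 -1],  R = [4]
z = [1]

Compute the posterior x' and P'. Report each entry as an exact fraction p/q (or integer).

x' = [-177/23, 164/23, 15/23]
P' = [310/23 -268/23 -52/23; -268/23 5151/368 -865/184; -52/23 -865/184 1391/92]

x̄ = F·x = [9, 7, 15]
P̄ = F·P·Fᵀ + Q = [58 -12 36; -12 14 -5; 36 -5 48]
y = z − H·x̄ = [48]
S = H·P̄·Hᵀ + R = [368]
K = P̄·Hᵀ·S⁻¹ = [-8/23; 1/368; -55/184]
x' = x̄ + K·y = [-177/23, 164/23, 15/23]
P' = (I − K·H)·P̄ = [310/23 -268/23 -52/23; -268/23 5151/368 -865/184; -52/23 -865/184 1391/92]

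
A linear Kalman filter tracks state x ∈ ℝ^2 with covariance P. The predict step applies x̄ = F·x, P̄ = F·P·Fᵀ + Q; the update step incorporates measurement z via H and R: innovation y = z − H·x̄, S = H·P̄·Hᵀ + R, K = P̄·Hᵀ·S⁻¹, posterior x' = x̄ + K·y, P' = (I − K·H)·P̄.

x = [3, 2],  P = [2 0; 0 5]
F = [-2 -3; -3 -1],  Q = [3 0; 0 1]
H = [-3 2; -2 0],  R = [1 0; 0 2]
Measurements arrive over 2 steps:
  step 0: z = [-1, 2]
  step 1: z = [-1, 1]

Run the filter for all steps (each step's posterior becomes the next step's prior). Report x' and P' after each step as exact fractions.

step 0: x̄ = F·x = [-12, -11]
step 0: P̄ = F·P·Fᵀ + Q = [56 27; 27 24]
step 0: y = z − H·x̄ = [-15, -22]
step 0: S = H·P̄·Hᵀ + R = [277 228; 228 226]
step 0: K = P̄·Hᵀ·S⁻¹ = [-114/5309 -2516/5309; 2427/5309 -3717/5309]
step 0: x' = x̄ + K·y = [-6646/5309, -13030/5309]
step 0: P' = (I − K·H)·P̄ = [2516/5309 3717/5309; 3717/5309 6789/5309]
step 1: x̄ = F·x = [52382/5309, 32968/5309]
step 1: P̄ = F·P·Fᵀ + Q = [131696/5309 76350/5309; 76350/5309 57044/5309]
step 1: y = z − H·x̄ = [85901/5309, 110073/5309]
step 1: S = H·P̄·Hᵀ + R = [502549/5309 484776/5309; 484776/5309 537402/5309]
step 1: K = P̄·Hᵀ·S⁻¹ = [-80796/1100743 -1399840/3302229; 384394/1100743 -659522/1100743]
step 1: x' = x̄ + K·y = [-121090/1100743, -619032/1100743]
step 1: P' = (I − K·H)·P̄ = [1399840/3302229 659522/1100743; 659522/1100743 1181480/1100743]

step 0: x' = [-6646/5309, -13030/5309], P' = [2516/5309 3717/5309; 3717/5309 6789/5309]
step 1: x' = [-121090/1100743, -619032/1100743], P' = [1399840/3302229 659522/1100743; 659522/1100743 1181480/1100743]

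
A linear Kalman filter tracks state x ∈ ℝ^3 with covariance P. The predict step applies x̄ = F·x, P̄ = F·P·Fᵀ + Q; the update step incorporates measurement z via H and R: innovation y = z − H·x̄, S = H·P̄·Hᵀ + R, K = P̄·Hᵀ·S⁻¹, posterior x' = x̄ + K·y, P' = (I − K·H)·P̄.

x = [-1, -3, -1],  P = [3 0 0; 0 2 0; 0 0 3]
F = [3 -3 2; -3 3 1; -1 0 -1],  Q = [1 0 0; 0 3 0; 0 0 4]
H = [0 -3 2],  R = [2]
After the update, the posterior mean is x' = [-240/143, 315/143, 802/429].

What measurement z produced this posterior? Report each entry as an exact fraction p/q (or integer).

z = [-3]

x̄ = F·x = [4, -7, 2]
P̄ = F·P·Fᵀ + Q = [58 -39 -15; -39 51 6; -15 6 10]
S = H·P̄·Hᵀ + R = [429]
K = P̄·Hᵀ·S⁻¹ = [29/143; -47/143; 2/429]
x' − x̄ = [-812/143, 1316/143, -56/429] = K·y
y = (KᵀK)⁻¹·Kᵀ·(x' − x̄) = [-28]
z = y + H·x̄ = [-28] + [25] = [-3]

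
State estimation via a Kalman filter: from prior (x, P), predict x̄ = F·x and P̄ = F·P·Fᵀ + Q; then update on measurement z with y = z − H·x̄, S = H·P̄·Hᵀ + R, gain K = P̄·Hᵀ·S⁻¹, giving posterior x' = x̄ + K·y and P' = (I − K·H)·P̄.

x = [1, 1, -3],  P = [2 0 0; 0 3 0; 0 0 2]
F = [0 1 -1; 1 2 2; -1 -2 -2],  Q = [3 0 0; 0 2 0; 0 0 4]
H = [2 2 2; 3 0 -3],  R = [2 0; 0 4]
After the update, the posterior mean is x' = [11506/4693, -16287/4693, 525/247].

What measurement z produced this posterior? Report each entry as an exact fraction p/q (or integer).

z = [2, 1]

x̄ = F·x = [4, -3, 3]
P̄ = F·P·Fᵀ + Q = [8 2 -2; 2 24 -22; -2 -22 26]
S = H·P̄·Hᵀ + R = [58 36; 36 346]
K = P̄·Hᵀ·S⁻¹ = [1114/4693 291/4693; 44/4693 972/4693; 58/247 -66/247]
x' − x̄ = [-7266/4693, -2208/4693, -216/247] = K·y
y = (KᵀK)⁻¹·Kᵀ·(x' − x̄) = [-6, -2]
z = y + H·x̄ = [-6, -2] + [8, 3] = [2, 1]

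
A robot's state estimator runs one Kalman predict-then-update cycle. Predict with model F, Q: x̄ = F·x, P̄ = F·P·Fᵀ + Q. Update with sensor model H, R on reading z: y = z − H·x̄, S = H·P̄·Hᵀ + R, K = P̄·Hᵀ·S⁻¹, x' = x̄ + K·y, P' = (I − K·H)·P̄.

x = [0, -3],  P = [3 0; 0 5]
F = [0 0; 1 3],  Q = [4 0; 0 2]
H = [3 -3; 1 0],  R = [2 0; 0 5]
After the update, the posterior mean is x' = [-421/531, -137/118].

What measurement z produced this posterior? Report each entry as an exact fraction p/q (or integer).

x̄ = F·x = [0, -9]
P̄ = F·P·Fᵀ + Q = [4 0; 0 50]
S = H·P̄·Hᵀ + R = [488 12; 12 9]
K = P̄·Hᵀ·S⁻¹ = [5/354 226/531; -75/236 25/59]
x' − x̄ = [-421/531, 925/118] = K·y
y = (KᵀK)⁻¹·Kᵀ·(x' − x̄) = [-26, -1]
z = y + H·x̄ = [-26, -1] + [27, 0] = [1, -1]

z = [1, -1]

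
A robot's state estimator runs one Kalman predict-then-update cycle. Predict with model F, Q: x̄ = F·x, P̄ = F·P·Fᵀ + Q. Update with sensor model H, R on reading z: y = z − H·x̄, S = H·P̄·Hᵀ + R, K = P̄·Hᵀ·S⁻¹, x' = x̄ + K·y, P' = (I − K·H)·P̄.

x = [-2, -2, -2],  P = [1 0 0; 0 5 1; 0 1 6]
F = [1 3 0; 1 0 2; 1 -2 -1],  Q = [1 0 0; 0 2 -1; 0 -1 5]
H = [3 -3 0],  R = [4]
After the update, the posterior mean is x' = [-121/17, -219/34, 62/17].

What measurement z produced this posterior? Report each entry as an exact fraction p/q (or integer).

z = [-2]

x̄ = F·x = [-8, -6, 4]
P̄ = F·P·Fᵀ + Q = [47 7 -32; 7 27 -16; -32 -16 36]
S = H·P̄·Hᵀ + R = [544]
K = P̄·Hᵀ·S⁻¹ = [15/68; -15/136; -3/34]
x' − x̄ = [15/17, -15/34, -6/17] = K·y
y = (KᵀK)⁻¹·Kᵀ·(x' − x̄) = [4]
z = y + H·x̄ = [4] + [-6] = [-2]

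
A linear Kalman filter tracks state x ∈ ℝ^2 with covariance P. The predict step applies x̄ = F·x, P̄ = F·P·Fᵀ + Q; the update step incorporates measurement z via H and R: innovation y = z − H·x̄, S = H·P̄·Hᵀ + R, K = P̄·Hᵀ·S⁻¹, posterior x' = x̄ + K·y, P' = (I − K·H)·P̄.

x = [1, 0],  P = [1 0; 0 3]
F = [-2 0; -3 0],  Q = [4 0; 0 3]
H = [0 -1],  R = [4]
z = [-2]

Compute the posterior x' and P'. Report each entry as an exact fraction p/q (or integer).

x' = [-1/8, 3/4]
P' = [23/4 3/2; 3/2 3]

x̄ = F·x = [-2, -3]
P̄ = F·P·Fᵀ + Q = [8 6; 6 12]
y = z − H·x̄ = [-5]
S = H·P̄·Hᵀ + R = [16]
K = P̄·Hᵀ·S⁻¹ = [-3/8; -3/4]
x' = x̄ + K·y = [-1/8, 3/4]
P' = (I − K·H)·P̄ = [23/4 3/2; 3/2 3]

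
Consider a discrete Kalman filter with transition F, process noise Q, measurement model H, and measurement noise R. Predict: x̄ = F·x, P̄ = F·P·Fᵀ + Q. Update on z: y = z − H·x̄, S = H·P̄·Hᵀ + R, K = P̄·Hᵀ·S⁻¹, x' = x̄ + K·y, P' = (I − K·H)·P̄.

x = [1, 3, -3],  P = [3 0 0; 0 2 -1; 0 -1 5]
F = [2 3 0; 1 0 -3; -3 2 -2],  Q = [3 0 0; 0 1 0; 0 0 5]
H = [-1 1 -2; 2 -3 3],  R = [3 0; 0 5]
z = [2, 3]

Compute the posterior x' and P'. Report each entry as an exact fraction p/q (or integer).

x' = [67216/7649, 1142/7649, -37608/7649]
P' = [239988/7649 84015/7649 -76452/7649; 84015/7649 194659/22947 3389/22947; -76452/7649 3389/22947 146143/22947]

x̄ = F·x = [11, 10, 9]
P̄ = F·P·Fᵀ + Q = [33 15 0; 15 49 27; 0 27 68]
y = z − H·x̄ = [21, -16]
S = H·P̄·Hᵀ + R = [219 -303; -303 524]
K = P̄·Hᵀ·S⁻¹ = [-1023/7649 -285/7649; -21388/22947 -4648/7649; -19847/22947 -2030/7649]
x' = x̄ + K·y = [67216/7649, 1142/7649, -37608/7649]
P' = (I − K·H)·P̄ = [239988/7649 84015/7649 -76452/7649; 84015/7649 194659/22947 3389/22947; -76452/7649 3389/22947 146143/22947]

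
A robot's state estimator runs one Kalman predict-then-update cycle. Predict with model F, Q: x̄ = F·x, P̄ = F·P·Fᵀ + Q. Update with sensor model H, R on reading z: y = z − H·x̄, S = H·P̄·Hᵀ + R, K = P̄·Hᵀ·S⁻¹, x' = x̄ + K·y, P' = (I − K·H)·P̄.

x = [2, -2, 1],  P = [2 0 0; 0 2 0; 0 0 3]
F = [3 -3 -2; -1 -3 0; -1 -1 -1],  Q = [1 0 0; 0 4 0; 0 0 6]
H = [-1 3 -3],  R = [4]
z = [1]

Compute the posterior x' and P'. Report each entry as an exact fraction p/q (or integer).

x̄ = F·x = [10, 4, -1]
P̄ = F·P·Fᵀ + Q = [49 12 6; 12 24 8; 6 8 13]
y = z − H·x̄ = [-4]
S = H·P̄·Hᵀ + R = [206]
K = P̄·Hᵀ·S⁻¹ = [-31/206; 18/103; -21/206]
x' = x̄ + K·y = [1092/103, 340/103, -61/103]
P' = (I − K·H)·P̄ = [9133/206 1794/103 585/206; 1794/103 1824/103 1202/103; 585/206 1202/103 2237/206]

x' = [1092/103, 340/103, -61/103]
P' = [9133/206 1794/103 585/206; 1794/103 1824/103 1202/103; 585/206 1202/103 2237/206]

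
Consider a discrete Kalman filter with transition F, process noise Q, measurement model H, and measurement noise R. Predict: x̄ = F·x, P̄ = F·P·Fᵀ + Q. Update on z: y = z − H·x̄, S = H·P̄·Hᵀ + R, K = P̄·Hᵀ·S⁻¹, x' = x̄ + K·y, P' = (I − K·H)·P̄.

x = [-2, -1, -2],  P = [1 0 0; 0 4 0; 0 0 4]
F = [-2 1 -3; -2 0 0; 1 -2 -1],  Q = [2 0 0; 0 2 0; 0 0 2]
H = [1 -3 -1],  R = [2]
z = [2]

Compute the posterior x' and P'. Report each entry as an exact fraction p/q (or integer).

x' = [989/85, 256/85, 13/17]
P' = [2886/85 724/85 130/17; 724/85 366/85 -70/17; 130/17 -70/17 346/17]

x̄ = F·x = [9, 4, 2]
P̄ = F·P·Fᵀ + Q = [46 4 2; 4 6 -2; 2 -2 23]
y = z − H·x̄ = [7]
S = H·P̄·Hᵀ + R = [85]
K = P̄·Hᵀ·S⁻¹ = [32/85; -12/85; -3/17]
x' = x̄ + K·y = [989/85, 256/85, 13/17]
P' = (I − K·H)·P̄ = [2886/85 724/85 130/17; 724/85 366/85 -70/17; 130/17 -70/17 346/17]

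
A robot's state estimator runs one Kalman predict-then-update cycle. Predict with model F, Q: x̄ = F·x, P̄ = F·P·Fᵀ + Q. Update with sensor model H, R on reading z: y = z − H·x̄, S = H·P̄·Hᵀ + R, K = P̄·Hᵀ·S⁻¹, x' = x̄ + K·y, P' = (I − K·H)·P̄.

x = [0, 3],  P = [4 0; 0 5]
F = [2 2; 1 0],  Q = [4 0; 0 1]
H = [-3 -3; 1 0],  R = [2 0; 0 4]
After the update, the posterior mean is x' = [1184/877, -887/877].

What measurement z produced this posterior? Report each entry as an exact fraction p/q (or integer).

x̄ = F·x = [6, 0]
P̄ = F·P·Fᵀ + Q = [40 8; 8 5]
S = H·P̄·Hᵀ + R = [551 -144; -144 44]
K = P̄·Hᵀ·S⁻¹ = [-144/877 326/877; -141/877 -302/877]
x' − x̄ = [-4078/877, -887/877] = K·y
y = (KᵀK)⁻¹·Kᵀ·(x' − x̄) = [17, -5]
z = y + H·x̄ = [17, -5] + [-18, 6] = [-1, 1]

z = [-1, 1]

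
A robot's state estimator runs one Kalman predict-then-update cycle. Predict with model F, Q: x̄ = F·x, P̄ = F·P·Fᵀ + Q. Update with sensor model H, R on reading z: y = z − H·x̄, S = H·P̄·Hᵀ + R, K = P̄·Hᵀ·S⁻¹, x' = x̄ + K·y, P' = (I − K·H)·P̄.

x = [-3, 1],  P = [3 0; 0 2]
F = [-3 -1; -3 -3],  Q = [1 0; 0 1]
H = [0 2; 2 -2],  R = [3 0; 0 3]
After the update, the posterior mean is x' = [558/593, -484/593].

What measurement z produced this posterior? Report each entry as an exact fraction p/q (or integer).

z = [-2, 3]

x̄ = F·x = [8, 6]
P̄ = F·P·Fᵀ + Q = [30 33; 33 46]
S = H·P̄·Hᵀ + R = [187 -52; -52 43]
K = P̄·Hᵀ·S⁻¹ = [842/1779 770/1779; 868/1779 -26/1779]
x' − x̄ = [-4186/593, -4042/593] = K·y
y = (KᵀK)⁻¹·Kᵀ·(x' − x̄) = [-14, -1]
z = y + H·x̄ = [-14, -1] + [12, 4] = [-2, 3]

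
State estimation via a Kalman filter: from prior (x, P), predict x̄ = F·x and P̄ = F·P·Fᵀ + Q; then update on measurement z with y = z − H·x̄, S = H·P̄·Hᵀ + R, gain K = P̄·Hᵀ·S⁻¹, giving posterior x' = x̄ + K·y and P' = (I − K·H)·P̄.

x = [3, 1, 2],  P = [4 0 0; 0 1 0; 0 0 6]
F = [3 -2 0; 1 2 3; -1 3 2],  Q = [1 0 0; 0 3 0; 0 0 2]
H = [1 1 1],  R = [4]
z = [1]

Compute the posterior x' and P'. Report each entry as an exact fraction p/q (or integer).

x' = [784/205, -76/205, -419/205]
P' = [7444/205 -1801/205 -5519/205; -1801/205 1004/205 1241/205; -5519/205 1241/205 4514/205]

x̄ = F·x = [7, 11, 4]
P̄ = F·P·Fᵀ + Q = [41 8 -18; 8 65 38; -18 38 39]
y = z − H·x̄ = [-21]
S = H·P̄·Hᵀ + R = [205]
K = P̄·Hᵀ·S⁻¹ = [31/205; 111/205; 59/205]
x' = x̄ + K·y = [784/205, -76/205, -419/205]
P' = (I − K·H)·P̄ = [7444/205 -1801/205 -5519/205; -1801/205 1004/205 1241/205; -5519/205 1241/205 4514/205]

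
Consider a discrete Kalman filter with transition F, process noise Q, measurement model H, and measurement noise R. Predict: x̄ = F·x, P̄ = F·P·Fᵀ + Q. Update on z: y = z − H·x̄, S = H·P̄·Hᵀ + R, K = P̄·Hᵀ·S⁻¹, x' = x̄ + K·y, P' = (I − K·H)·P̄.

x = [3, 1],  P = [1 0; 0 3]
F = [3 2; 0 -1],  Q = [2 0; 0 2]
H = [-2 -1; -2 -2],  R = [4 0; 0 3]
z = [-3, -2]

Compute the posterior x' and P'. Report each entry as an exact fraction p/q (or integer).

x̄ = F·x = [11, -1]
P̄ = F·P·Fᵀ + Q = [23 -6; -6 5]
y = z − H·x̄ = [18, 18]
S = H·P̄·Hᵀ + R = [77 66; 66 67]
K = P̄·Hᵀ·S⁻¹ = [-436/803 2/73; 337/803 -28/73]
x' = x̄ + K·y = [1381/803, -281/803]
P' = (I − K·H)·P̄ = [1777/803 -1810/803; -1810/803 2272/803]

x' = [1381/803, -281/803]
P' = [1777/803 -1810/803; -1810/803 2272/803]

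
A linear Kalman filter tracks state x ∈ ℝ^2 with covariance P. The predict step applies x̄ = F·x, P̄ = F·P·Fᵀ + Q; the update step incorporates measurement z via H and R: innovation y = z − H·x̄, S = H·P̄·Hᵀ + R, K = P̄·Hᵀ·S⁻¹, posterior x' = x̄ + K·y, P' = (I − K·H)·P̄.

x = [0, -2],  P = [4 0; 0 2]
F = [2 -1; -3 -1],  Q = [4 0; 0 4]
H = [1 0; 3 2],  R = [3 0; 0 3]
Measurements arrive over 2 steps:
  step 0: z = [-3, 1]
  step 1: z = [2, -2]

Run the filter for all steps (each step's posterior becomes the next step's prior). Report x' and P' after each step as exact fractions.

step 0: x̄ = F·x = [2, 2]
step 0: P̄ = F·P·Fᵀ + Q = [22 -22; -22 42]
step 0: y = z − H·x̄ = [-5, -9]
step 0: S = H·P̄·Hᵀ + R = [25 22; 22 105]
step 0: K = P̄·Hᵀ·S⁻¹ = [1826/2141 66/2141; -2706/2141 934/2141]
step 0: x' = x̄ + K·y = [-5442/2141, 9406/2141]
step 0: P' = (I − K·H)·P̄ = [5478/2141 -8118/2141; -8118/2141 13578/2141]
step 1: x̄ = F·x = [-20290/2141, 6920/2141]
step 1: P̄ = F·P·Fᵀ + Q = [76526/2141 -27408/2141; -27408/2141 22736/2141]
step 1: y = z − H·x̄ = [24572/2141, 42748/2141]
step 1: S = H·P̄·Hᵀ + R = [82949/2141 174762/2141; 174762/2141 457205/2141]
step 1: K = P̄·Hᵀ·S⁻¹ = [296678/492623 74898/492623; -407568/492623 813328/3448361]
step 1: x' = x̄ + K·y = [231850/492623, -5358488/3448361]
step 1: P' = (I − K·H)·P̄ = [890034/492623 -1222704/492623; -1222704/492623 14058384/3448361]

step 0: x' = [-5442/2141, 9406/2141], P' = [5478/2141 -8118/2141; -8118/2141 13578/2141]
step 1: x' = [231850/492623, -5358488/3448361], P' = [890034/492623 -1222704/492623; -1222704/492623 14058384/3448361]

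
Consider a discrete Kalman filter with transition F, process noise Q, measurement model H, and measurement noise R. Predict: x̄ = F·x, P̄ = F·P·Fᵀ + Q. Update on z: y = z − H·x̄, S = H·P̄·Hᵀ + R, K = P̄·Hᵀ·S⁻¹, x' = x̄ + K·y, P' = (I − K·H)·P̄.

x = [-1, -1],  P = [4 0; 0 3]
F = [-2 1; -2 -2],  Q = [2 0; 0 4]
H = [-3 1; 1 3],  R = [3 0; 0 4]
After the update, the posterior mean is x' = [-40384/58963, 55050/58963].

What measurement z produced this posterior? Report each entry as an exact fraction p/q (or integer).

x̄ = F·x = [1, 4]
P̄ = F·P·Fᵀ + Q = [21 10; 10 32]
S = H·P̄·Hᵀ + R = [164 -47; -47 373]
K = P̄·Hᵀ·S⁻¹ = [-17372/58963 5873/58963; 5728/58963 17478/58963]
x' − x̄ = [-99347/58963, -180802/58963] = K·y
y = (KᵀK)⁻¹·Kᵀ·(x' − x̄) = [2, -11]
z = y + H·x̄ = [2, -11] + [1, 13] = [3, 2]

z = [3, 2]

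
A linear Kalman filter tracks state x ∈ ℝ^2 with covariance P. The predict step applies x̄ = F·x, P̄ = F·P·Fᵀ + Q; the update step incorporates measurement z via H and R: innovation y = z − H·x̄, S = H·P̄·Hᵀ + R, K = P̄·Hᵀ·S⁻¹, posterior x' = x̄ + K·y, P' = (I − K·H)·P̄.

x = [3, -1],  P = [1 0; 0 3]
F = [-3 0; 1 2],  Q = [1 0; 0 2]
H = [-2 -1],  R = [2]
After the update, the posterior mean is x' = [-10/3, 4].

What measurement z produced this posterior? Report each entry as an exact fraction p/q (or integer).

z = [2]

x̄ = F·x = [-9, 1]
P̄ = F·P·Fᵀ + Q = [10 -3; -3 15]
S = H·P̄·Hᵀ + R = [45]
K = P̄·Hᵀ·S⁻¹ = [-17/45; -1/5]
x' − x̄ = [17/3, 3] = K·y
y = (KᵀK)⁻¹·Kᵀ·(x' − x̄) = [-15]
z = y + H·x̄ = [-15] + [17] = [2]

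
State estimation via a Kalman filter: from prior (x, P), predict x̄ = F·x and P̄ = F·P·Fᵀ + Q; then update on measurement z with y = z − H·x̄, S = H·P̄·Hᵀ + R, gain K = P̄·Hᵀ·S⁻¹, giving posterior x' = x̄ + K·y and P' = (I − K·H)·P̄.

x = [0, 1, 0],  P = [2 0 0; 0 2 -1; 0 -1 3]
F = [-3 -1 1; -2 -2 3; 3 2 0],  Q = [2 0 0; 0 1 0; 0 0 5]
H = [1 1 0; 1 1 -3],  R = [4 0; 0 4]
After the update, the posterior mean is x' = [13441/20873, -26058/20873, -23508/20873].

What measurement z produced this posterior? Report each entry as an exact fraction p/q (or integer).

z = [-1, 3]

x̄ = F·x = [-1, -2, 2]
P̄ = F·P·Fᵀ + Q = [27 30 -24; 30 56 -26; -24 -26 31]
S = H·P̄·Hᵀ + R = [147 293; 293 726]
K = P̄·Hᵀ·S⁻¹ = [3585/20873 2262/20873; 14384/20873 -1090/20873; 5599/20873 -6371/20873]
x' − x̄ = [34314/20873, 15688/20873, -65254/20873] = K·y
y = (KᵀK)⁻¹·Kᵀ·(x' − x̄) = [2, 12]
z = y + H·x̄ = [2, 12] + [-3, -9] = [-1, 3]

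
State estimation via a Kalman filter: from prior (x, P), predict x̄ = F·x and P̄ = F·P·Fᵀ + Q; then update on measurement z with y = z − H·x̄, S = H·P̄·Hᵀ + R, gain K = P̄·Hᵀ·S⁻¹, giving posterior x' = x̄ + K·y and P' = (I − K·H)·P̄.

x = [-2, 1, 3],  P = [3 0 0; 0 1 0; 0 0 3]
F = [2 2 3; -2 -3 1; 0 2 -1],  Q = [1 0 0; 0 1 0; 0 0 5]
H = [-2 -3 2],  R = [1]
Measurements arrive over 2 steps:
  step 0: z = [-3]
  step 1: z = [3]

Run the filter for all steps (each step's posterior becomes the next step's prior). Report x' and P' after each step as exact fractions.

step 0: x̄ = F·x = [7, 4, -1]
step 0: P̄ = F·P·Fᵀ + Q = [44 -9 -5; -9 25 -9; -5 -9 12]
step 0: y = z − H·x̄ = [25]
step 0: S = H·P̄·Hᵀ + R = [490]
step 0: K = P̄·Hᵀ·S⁻¹ = [-71/490; -15/98; 61/490]
step 0: x' = x̄ + K·y = [331/98, 17/98, 207/98]
step 0: P' = (I − K·H)·P̄ = [16519/490 -1947/98 1881/490; -1947/98 1325/98 33/98; 1881/490 33/98 2159/490]
step 1: x̄ = F·x = [1317/98, -253/49, -173/98]
step 1: P̄ = F·P·Fᵀ + Q = [59169/490 -5339/245 -22019/490; -5339/245 1508/245 809/245; -22019/490 809/245 30449/490]
step 1: y = z − H·x̄ = [878/49]
step 1: S = H·P̄·Hᵀ + R = [207353/245]
step 1: K = P̄·Hᵀ·S⁻¹ = [-65171/207353; 7772/207353; 50041/207353]
step 1: x' = x̄ + K·y = [3237625/414706, -931357/207353, 1061223/414706]
step 1: P' = (I − K·H)·P̄ = [15405515/414706 -2451219/207353 7986687/414706; -2451219/207353 1029732/207353 -902735/207353; 7986687/414706 -902735/207353 5328523/414706]

step 0: x' = [331/98, 17/98, 207/98], P' = [16519/490 -1947/98 1881/490; -1947/98 1325/98 33/98; 1881/490 33/98 2159/490]
step 1: x' = [3237625/414706, -931357/207353, 1061223/414706], P' = [15405515/414706 -2451219/207353 7986687/414706; -2451219/207353 1029732/207353 -902735/207353; 7986687/414706 -902735/207353 5328523/414706]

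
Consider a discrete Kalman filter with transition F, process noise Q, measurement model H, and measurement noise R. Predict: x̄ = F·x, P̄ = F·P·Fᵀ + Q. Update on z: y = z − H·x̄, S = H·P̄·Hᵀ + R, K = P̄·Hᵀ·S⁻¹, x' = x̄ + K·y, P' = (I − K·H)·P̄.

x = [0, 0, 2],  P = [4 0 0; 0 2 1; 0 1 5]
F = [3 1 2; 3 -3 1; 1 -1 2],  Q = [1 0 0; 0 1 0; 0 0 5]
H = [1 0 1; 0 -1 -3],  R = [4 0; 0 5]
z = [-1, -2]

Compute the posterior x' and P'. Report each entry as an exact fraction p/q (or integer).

x̄ = F·x = [4, 2, 4]
P̄ = F·P·Fᵀ + Q = [63 35 30; 35 54 21; 30 21 27]
y = z − H·x̄ = [-9, 12]
S = H·P̄·Hᵀ + R = [154 -227; -227 428]
K = P̄·Hᵀ·S⁻¹ = [11429/14383 1861/14383; -2591/14383 -5306/14383; 1242/14383 -2769/14383]
x' = x̄ + K·y = [-22997/14383, -11587/14383, 13126/14383]
P' = (I − K·H)·P̄ = [75857/14383 81118/14383 -30141/14383; 81118/14383 300976/14383 -91482/14383; -30141/14383 -91482/14383 35109/14383]

x' = [-22997/14383, -11587/14383, 13126/14383]
P' = [75857/14383 81118/14383 -30141/14383; 81118/14383 300976/14383 -91482/14383; -30141/14383 -91482/14383 35109/14383]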